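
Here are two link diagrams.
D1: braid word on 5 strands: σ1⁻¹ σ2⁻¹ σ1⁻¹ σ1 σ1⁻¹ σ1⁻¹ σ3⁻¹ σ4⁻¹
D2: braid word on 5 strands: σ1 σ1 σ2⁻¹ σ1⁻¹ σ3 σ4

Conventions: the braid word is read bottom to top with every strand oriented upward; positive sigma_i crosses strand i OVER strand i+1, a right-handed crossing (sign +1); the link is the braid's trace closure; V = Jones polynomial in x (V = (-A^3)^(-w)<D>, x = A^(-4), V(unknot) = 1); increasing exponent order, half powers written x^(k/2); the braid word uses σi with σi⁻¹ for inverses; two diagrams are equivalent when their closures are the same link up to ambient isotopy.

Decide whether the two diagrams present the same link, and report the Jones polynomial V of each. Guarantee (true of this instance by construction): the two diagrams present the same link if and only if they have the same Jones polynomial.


equivalent: no
V(D1) = -x^-4 + x^-3 + x^-1  (w -6, c 8, <D> = A^-14 + A^-6 - A^-2)
D2 (bracket A^6; 6 crossings at w = +2): V = 1
why: V(x) takes 2 values over 2 diagrams, fixing the grouping


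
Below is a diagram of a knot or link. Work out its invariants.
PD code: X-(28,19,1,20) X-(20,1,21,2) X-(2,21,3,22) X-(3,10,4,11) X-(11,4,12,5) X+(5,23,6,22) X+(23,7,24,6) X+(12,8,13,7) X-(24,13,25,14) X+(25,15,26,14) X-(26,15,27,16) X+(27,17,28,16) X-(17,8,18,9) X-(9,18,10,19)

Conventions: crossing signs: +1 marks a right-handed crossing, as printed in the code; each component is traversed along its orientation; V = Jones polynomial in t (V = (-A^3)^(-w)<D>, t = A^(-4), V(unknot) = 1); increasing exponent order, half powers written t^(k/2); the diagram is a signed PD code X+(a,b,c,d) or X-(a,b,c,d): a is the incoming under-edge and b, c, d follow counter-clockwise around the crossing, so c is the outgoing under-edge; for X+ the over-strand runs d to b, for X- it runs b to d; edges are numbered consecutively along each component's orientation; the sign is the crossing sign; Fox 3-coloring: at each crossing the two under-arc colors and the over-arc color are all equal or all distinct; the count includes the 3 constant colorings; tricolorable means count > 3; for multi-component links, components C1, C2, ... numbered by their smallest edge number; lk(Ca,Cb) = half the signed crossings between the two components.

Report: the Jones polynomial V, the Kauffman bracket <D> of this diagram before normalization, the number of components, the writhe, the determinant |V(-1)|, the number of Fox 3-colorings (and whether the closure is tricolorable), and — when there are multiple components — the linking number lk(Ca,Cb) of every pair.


V = t^-7 - 2t^-6 + 2t^-5 - 3t^-4 + 3t^-3 - 2t^-2 + 2t^-1
<D> = 2A^-8 - 2A^-4 + 3 - 3A^4 + 2A^8 - 2A^12 + A^16 (w = -4)
1 component over 14 crossings, w = -4
9 Fox colorings among 3^14, |V(-1)| = 15: tricolorable
why: w = -4 (over 14 crossings) is diagram-only; (-A^3)^(4) removes it from V


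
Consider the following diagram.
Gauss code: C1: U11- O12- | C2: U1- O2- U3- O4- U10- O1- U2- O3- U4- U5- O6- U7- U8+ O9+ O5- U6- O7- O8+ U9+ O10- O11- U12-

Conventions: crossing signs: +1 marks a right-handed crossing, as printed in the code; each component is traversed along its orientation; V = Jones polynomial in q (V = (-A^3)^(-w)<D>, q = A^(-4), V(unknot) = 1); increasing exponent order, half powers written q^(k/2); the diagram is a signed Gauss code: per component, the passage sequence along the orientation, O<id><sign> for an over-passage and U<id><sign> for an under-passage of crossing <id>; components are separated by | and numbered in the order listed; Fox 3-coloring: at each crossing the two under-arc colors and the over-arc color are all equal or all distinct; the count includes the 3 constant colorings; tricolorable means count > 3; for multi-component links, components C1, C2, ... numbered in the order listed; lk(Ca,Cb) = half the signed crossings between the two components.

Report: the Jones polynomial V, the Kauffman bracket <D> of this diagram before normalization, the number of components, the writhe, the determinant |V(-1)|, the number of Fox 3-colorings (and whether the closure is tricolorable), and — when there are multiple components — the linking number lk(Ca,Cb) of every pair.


V(q) = q^(-19/2) - q^(-17/2) + 2q^(-15/2) - 2q^(-13/2) + q^(-11/2) - 2q^(-9/2) - q^(-5/2)
bracket: -A^-14 - 2A^-6 + A^-2 - 2A^2 + 2A^6 - A^10 + A^14, w = -8
2 components, writhe -8, over 12 crossings
lk(C1,C2) = -1
det 10, colorings 3 of 3^12 — not tricolorable
observation: det 10 = |V(-1)|; not divisible by 3, so not tricolorable


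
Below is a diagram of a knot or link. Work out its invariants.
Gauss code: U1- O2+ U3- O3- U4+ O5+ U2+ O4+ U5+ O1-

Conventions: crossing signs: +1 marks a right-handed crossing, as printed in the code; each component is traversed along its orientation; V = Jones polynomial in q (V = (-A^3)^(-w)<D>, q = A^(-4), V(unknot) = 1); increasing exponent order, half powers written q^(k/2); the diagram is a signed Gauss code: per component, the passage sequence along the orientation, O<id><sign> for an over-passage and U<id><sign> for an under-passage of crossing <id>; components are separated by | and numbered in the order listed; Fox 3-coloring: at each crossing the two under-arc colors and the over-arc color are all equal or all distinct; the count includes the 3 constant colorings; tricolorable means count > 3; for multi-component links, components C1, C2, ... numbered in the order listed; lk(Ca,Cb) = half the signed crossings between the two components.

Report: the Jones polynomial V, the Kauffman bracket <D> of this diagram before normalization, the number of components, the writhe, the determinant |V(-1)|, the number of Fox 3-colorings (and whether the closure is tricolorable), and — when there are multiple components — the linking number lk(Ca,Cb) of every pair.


Jones polynomial: V(q) = q + q^3 - q^4
<D> = A^-13 - A^-9 - A^-1; writhe +1
components 1, writhe +1 (5 crossings)
3-colorings: 9 of 3^5, det 3 — tricolorable
note: |V(-1)| = 3: so tricolorable, since 3 divides 3


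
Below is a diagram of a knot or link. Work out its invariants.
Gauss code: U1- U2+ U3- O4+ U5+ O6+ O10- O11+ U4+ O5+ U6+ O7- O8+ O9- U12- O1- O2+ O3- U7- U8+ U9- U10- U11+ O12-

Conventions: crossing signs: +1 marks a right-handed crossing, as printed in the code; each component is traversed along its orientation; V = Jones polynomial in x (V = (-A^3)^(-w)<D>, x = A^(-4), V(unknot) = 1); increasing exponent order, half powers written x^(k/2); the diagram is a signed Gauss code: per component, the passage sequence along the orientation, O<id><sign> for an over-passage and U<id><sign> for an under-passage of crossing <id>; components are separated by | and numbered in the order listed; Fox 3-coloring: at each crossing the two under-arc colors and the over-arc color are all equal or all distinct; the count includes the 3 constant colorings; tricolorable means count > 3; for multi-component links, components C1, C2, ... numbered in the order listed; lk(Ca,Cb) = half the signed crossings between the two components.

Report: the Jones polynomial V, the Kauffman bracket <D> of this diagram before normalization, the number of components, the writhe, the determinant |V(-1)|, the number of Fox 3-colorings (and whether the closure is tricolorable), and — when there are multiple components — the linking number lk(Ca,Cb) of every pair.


V(x) = -x^-3 + x^-2 - x^-1 + 3 - x + x^2 - x^3
bracket: -A^-12 + A^-8 - A^-4 + 3 - A^4 + A^8 - A^12, w = 0
1 component, writhe 0, over 12 crossings
det 9, colorings 27 of 3^12 — tricolorable
observation: w = 0 shifts under R1 moves; the (-A^3)^(0) factor cancels that in V


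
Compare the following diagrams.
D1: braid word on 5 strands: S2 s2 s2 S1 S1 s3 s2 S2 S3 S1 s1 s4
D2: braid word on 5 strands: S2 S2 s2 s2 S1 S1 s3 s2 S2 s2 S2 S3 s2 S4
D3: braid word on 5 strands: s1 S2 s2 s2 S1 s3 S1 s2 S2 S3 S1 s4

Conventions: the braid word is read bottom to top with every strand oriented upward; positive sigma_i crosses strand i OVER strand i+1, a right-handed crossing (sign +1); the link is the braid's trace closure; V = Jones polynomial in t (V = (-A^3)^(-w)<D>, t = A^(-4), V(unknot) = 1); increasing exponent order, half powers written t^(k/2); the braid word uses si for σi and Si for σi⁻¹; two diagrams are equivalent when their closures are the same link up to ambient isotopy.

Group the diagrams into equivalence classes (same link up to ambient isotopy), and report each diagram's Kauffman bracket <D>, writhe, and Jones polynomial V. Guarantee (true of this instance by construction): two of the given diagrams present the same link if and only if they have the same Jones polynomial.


classes: {D1, D2, D3}
V(D1) = t^-3 + t^-2 + t^-1 + 1  [12 crossings, <D> = 1 + A^4 + A^8 + A^12, w = 0]
V(D2) = t^-3 + t^-2 + t^-1 + 1  [14 crossings, <D> = A^-6 + A^-2 + A^2 + A^6, w = -2]
D3 (bracket 1 + A^4 + A^8 + A^12; 12 crossings at w = 0): V = t^-3 + t^-2 + t^-1 + 1
note: all 3 diagrams share one V(t), hence one class


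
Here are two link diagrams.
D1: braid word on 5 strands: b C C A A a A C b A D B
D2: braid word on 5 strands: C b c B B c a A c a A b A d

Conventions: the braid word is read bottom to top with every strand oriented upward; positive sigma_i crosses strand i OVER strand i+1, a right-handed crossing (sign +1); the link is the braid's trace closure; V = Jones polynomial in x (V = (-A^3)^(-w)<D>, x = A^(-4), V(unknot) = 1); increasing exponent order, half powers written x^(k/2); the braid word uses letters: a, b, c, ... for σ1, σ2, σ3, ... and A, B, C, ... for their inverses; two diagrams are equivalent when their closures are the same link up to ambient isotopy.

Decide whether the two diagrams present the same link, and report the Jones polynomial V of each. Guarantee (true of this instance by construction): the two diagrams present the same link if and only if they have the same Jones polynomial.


equivalent: no
D1 (bracket A^-10 + 2A^-2 - 2A^2 + A^6 - 2A^10 + A^14; 12 crossings at w = -6): V = x^-8 - 2x^-7 + x^-6 - 2x^-5 + 2x^-4 + x^-2
D2 (bracket -A^-14 + A^-10 - A^-6 + 2A^-2 - A^2 + 2A^6 - A^10; 14 crossings at w = +2): V = -x^-1 + 2 - x + 2x^2 - x^3 + x^4 - x^5
key observation: 2 classes among 2 diagrams; unequal V(x) rules out equality


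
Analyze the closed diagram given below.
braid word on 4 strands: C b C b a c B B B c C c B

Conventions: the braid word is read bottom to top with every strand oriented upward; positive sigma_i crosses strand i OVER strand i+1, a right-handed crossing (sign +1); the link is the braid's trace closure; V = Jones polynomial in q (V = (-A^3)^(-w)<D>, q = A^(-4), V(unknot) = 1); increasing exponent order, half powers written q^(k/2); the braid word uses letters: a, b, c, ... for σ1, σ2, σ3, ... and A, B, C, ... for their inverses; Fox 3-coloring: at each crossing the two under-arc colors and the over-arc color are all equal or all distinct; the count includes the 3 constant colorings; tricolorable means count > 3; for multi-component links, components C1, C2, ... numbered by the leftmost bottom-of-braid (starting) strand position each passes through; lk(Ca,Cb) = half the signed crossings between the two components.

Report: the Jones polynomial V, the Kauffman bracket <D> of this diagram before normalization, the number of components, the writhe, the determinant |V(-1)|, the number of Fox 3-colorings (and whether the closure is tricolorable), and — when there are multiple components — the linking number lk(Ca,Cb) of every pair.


V(q) = -q^-6 + q^-5 - 2q^-4 + 3q^-3 - 2q^-2 + 3q^-1 - 1 + q - q^2
bracket: A^-11 - A^-7 + A^-3 - 3A + 2A^5 - 3A^9 + 2A^13 - A^17 + A^21, w = -1
1 component, writhe -1, over 13 crossings
det 15, colorings 9 of 3^13 — tricolorable
observation: w = -1 shifts under R1 moves; the (-A^3)^(1) factor cancels that in V


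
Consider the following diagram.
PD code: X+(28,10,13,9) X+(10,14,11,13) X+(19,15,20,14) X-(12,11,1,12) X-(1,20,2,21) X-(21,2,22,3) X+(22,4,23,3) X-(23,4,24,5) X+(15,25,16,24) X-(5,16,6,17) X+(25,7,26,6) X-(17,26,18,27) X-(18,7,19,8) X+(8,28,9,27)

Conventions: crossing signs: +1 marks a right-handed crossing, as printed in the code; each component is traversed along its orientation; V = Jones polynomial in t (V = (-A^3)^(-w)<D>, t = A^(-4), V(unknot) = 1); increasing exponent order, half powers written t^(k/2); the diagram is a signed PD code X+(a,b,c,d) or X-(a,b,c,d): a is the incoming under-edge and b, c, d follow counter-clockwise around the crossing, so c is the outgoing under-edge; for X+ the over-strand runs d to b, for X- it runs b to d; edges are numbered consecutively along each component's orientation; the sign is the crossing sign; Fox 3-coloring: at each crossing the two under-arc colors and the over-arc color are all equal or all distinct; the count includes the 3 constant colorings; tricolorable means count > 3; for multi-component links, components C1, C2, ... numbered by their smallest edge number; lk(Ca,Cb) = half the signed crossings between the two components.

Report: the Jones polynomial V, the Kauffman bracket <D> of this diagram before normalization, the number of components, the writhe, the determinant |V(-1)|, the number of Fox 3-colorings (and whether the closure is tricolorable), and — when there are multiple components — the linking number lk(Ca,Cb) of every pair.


Jones polynomial: V(t) = -t^(-7/2) + 2t^(-5/2) - 3t^(-3/2) + 4t^(-1/2) - 6t^(1/2) + 5t^(3/2) - 5t^(5/2) + 3t^(7/2) - 2t^(9/2) + t^(11/2)
<D> = A^-22 - 2A^-18 + 3A^-14 - 5A^-10 + 5A^-6 - 6A^-2 + 4A^2 - 3A^6 + 2A^10 - A^14; writhe 0
components 2, writhe 0 (14 crossings)
linking number lk(C1,C2) = 0
3-colorings: 3 of 3^14, det 32 — not tricolorable
note: summing lk over 1 pair gives 0


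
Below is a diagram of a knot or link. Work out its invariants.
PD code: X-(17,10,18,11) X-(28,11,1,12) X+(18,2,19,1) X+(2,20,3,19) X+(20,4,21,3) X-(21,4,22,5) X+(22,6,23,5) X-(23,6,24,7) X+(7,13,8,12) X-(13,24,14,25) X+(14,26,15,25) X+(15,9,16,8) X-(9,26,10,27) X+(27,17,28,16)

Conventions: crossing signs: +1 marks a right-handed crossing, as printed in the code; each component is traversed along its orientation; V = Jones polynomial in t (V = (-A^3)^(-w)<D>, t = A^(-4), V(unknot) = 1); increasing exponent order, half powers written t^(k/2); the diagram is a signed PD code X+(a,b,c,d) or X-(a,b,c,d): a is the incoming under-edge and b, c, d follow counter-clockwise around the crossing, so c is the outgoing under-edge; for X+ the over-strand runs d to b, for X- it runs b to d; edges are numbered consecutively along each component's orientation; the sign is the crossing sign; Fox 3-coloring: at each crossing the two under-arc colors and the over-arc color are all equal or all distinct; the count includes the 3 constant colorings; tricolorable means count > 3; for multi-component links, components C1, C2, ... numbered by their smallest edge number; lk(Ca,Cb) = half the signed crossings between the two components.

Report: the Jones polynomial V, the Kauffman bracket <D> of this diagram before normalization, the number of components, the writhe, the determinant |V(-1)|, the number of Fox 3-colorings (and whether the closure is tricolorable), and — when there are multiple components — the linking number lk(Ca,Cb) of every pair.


V = t^-1 - 1 + 2t - 2t^2 + 2t^3 - 2t^4 + t^5
<D> = A^-14 - 2A^-10 + 2A^-6 - 2A^-2 + 2A^2 - A^6 + A^10 (w = +2)
1 component over 14 crossings, w = +2
3 Fox colorings among 3^14, |V(-1)| = 11: not tricolorable
why: the span of V is 6, forcing >= 6 crossings in any diagram


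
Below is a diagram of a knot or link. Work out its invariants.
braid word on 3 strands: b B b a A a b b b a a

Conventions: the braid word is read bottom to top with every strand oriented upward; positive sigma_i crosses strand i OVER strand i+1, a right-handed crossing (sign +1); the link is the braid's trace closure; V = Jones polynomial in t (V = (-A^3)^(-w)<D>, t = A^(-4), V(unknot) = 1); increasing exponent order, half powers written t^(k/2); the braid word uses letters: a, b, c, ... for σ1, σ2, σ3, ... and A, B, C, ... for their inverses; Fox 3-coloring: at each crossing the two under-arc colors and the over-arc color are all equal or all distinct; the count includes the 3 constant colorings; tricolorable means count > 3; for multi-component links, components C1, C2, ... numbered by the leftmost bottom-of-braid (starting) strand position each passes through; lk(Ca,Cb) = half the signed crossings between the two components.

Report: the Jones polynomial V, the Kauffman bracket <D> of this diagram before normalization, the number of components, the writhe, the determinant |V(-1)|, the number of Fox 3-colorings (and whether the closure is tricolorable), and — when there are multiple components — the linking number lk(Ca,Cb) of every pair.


V(t) = -t^(5/2) - t^(9/2) + t^(11/2) - t^(13/2) + t^(15/2) - t^(17/2)
bracket: A^-13 - A^-9 + A^-5 - A^-1 + A^3 + A^11, w = +7
2 components, writhe +7, over 11 crossings
lk(C1,C2) = +3
det 6, colorings 9 of 3^11 — tricolorable
observation: the 1 component pair carries total linking +3


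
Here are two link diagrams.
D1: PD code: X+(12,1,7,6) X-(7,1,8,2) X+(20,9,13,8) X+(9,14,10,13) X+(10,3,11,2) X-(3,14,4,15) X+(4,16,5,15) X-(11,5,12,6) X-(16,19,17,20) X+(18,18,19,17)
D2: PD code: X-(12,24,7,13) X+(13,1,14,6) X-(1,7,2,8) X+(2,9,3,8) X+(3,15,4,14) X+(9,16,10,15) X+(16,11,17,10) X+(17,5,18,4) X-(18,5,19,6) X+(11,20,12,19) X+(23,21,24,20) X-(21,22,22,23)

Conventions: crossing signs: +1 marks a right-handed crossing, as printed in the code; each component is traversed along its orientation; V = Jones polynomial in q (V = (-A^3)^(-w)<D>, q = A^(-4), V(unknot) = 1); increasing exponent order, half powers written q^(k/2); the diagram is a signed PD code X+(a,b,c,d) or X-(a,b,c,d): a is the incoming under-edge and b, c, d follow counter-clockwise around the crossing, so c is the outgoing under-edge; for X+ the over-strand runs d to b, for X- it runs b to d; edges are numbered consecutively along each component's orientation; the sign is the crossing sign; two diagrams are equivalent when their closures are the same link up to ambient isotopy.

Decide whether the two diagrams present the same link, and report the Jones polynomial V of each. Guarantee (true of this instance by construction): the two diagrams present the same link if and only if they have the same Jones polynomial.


equivalent: no
V(D1) = 1 + q + q^2 + q^3  (w +2, c 10, <D> = A^-6 + A^-2 + A^2 + A^6)
D2 (bracket A^-8 + 2 + A^8; 12 crossings at w = +4): V = q + 2q^3 + q^5
why: 2 classes among 2 diagrams; unequal V(q) rules out equality


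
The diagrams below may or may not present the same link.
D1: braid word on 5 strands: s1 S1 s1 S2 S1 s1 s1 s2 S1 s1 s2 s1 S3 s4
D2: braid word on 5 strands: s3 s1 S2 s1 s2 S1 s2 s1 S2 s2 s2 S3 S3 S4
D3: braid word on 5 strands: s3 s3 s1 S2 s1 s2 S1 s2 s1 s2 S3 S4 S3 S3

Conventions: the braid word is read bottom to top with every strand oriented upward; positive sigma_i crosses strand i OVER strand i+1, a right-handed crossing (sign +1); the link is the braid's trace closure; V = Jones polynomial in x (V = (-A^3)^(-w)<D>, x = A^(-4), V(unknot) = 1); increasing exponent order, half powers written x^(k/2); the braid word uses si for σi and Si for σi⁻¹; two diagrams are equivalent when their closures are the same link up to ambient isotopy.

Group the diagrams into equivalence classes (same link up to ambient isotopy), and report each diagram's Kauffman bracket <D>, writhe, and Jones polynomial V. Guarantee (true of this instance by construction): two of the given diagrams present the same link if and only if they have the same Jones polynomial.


classes: {D1, D2, D3}
V(D1) = x - x^2 + 2x^3 - x^4 + x^5 - x^6  [14 crossings, <D> = -A^-12 + A^-8 - A^-4 + 2 - A^4 + A^8, w = +4]
D2 (bracket -A^-18 + A^-14 - A^-10 + 2A^-6 - A^-2 + A^2; 14 crossings at w = +2): V = x - x^2 + 2x^3 - x^4 + x^5 - x^6
V(D3) = x - x^2 + 2x^3 - x^4 + x^5 - x^6  (w +2, c 14, <D> = -A^-18 + A^-14 - A^-10 + 2A^-6 - A^-2 + A^2)
insight: all 3 diagrams share one V(x), hence one class


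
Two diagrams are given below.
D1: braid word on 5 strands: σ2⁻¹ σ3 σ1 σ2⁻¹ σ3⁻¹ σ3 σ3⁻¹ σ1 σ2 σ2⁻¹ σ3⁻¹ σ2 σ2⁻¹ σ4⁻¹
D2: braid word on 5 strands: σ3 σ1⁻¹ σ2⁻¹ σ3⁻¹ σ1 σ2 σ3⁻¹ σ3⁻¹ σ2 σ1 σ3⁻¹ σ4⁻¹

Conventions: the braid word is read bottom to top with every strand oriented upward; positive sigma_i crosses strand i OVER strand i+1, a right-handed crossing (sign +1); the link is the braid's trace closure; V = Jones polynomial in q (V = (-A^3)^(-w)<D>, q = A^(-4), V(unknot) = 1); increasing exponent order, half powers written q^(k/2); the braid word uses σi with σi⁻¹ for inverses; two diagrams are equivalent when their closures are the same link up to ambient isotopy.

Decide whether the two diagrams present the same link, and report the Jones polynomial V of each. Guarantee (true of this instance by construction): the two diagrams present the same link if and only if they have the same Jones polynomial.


equivalent: no
D1 (bracket A^-14 - A^-10 + 2A^-6 - 2A^-2 + A^2 - A^6 + A^10; 14 crossings at w = -2): V = q^-4 - q^-3 + q^-2 - 2q^-1 + 2 - q + q^2
V(D2) = -q^-4 + q^-3 + q^-1  (w -2, c 12, <D> = A^-2 + A^6 - A^10)
key observation: 2 classes among 2 diagrams; unequal V(q) rules out equality


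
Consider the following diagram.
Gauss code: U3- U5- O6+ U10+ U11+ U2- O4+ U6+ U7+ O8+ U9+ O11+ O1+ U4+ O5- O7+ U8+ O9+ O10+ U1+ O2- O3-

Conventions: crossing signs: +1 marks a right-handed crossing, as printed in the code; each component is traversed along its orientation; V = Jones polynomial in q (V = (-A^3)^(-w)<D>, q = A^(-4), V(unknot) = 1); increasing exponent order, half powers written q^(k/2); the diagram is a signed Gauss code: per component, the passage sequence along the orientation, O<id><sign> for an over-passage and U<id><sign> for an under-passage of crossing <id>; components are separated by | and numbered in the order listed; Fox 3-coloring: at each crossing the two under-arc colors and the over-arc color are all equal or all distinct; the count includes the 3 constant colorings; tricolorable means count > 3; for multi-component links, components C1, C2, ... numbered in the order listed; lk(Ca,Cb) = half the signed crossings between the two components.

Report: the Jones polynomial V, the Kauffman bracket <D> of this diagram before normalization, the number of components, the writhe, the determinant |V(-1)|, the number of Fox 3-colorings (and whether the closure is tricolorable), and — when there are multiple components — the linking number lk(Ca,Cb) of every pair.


V(q) = q^2 - q^3 + 3q^4 - 3q^5 + 3q^6 - 3q^7 + 2q^8 - q^9
bracket: A^-21 - 2A^-17 + 3A^-13 - 3A^-9 + 3A^-5 - 3A^-1 + A^3 - A^7, w = +5
1 component, writhe +5, over 11 crossings
det 17, colorings 3 of 3^11 — not tricolorable
observation: V spans 7 powers of q: at least 7 crossings in any diagram


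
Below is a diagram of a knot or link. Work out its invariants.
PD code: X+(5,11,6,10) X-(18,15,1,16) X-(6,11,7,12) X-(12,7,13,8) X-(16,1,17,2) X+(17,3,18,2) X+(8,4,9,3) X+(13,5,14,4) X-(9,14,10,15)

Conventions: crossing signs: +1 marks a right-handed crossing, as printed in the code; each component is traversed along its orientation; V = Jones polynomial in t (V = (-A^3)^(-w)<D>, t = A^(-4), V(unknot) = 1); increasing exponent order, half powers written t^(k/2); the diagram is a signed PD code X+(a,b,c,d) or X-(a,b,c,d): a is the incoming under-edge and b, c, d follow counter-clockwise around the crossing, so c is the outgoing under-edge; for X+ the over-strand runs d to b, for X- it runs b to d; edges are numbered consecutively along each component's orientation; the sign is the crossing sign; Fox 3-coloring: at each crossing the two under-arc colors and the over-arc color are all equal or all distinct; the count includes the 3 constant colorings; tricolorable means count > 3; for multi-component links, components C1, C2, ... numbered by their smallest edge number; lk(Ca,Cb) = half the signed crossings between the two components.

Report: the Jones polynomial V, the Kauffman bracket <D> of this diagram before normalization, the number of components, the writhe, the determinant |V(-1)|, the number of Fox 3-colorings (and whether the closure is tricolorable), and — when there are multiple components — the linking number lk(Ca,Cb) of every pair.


V(t) = 1
bracket: -A^-3, w = -1
1 component, writhe -1, over 9 crossings
det 1, colorings 3 of 3^9 — not tricolorable
observation: w = -1 (over 9 crossings) is diagram-only; (-A^3)^(1) removes it from V


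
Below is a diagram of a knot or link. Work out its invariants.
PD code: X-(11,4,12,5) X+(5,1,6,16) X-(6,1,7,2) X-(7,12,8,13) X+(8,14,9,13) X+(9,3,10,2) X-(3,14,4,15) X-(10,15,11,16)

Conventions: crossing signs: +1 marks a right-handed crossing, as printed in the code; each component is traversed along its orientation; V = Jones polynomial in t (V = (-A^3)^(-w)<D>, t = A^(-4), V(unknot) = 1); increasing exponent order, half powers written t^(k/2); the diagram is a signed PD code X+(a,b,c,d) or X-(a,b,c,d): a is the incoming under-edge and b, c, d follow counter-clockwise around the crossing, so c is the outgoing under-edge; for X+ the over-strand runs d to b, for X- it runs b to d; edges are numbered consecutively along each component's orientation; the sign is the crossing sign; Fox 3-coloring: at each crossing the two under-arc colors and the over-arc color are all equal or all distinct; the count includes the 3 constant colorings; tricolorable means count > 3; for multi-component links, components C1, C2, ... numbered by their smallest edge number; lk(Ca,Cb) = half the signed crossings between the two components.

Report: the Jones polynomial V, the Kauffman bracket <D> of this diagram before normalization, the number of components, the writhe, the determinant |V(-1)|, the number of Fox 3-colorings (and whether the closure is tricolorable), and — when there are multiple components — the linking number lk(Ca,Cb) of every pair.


Jones polynomial: V(t) = 1
<D> = A^-6; writhe -2
components 1, writhe -2 (8 crossings)
3-colorings: 3 of 3^8, det 1 — not tricolorable
note: w = -2 shifts under R1 moves; the (-A^3)^(2) factor cancels that in V


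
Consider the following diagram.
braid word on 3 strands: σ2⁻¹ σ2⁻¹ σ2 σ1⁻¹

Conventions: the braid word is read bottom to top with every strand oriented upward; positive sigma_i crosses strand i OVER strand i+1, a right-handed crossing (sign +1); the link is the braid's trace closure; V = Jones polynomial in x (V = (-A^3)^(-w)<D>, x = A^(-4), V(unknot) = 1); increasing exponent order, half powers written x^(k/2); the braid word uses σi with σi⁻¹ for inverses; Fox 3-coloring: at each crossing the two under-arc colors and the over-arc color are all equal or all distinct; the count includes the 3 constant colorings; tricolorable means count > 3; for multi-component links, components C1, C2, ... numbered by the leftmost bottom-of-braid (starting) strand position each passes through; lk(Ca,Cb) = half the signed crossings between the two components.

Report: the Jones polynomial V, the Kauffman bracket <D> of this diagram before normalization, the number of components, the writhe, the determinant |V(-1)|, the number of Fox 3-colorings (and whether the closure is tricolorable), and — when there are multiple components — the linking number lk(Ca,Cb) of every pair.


V = 1
<D> = A^-6 (w = -2)
1 component over 4 crossings, w = -2
3 Fox colorings among 3^4, |V(-1)| = 1: not tricolorable
why: |V(-1)| = 1: so not tricolorable, since 3 does not divide 1


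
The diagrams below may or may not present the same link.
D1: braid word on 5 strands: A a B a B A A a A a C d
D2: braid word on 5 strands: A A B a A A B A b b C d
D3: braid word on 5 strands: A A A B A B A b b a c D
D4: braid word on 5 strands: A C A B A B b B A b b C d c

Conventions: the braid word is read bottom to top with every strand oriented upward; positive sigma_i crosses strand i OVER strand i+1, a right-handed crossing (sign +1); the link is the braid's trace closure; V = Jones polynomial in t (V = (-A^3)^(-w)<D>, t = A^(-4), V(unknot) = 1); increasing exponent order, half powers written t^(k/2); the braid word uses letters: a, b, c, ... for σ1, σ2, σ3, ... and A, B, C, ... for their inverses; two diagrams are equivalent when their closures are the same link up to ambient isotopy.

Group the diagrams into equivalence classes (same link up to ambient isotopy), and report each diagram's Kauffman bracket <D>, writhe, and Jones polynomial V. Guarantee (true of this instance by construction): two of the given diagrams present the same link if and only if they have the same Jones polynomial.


classes: {D1} | {D2, D3, D4}
V(D1) = 1  [12 crossings, <D> = A^-6, w = -2]
V(D2) = -t^-6 + t^-5 - t^-4 + 2t^-3 - t^-2 + t^-1  [12 crossings, <D> = A^-8 - A^-4 + 2 - A^4 + A^8 - A^12, w = -4]
D3 (bracket A^-8 - A^-4 + 2 - A^4 + A^8 - A^12; 12 crossings at w = -4): V = -t^-6 + t^-5 - t^-4 + 2t^-3 - t^-2 + t^-1
V(D4) = -t^-6 + t^-5 - t^-4 + 2t^-3 - t^-2 + t^-1  (w -4, c 14, <D> = A^-8 - A^-4 + 2 - A^4 + A^8 - A^12)
note: V(t) takes 2 values over 4 diagrams, fixing the grouping


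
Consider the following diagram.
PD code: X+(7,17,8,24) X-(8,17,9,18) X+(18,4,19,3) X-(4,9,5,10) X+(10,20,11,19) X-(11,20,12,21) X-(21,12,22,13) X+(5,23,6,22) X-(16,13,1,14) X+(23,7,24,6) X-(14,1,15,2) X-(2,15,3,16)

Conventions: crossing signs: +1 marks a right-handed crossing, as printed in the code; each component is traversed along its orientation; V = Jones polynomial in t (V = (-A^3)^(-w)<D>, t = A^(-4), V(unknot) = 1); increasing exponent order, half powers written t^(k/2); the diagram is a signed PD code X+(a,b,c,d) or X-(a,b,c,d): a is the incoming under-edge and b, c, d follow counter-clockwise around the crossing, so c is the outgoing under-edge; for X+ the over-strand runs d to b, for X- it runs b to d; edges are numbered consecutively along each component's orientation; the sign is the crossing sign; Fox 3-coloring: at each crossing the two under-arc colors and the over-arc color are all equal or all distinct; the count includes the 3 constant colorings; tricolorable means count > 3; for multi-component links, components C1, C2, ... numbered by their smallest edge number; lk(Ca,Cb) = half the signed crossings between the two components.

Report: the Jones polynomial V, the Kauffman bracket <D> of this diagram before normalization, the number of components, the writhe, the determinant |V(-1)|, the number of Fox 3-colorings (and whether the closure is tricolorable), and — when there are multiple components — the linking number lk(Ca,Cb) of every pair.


Jones polynomial: V(t) = t^(-7/2) - t^(-5/2) + t^(-3/2) - 2t^(-1/2) - t^(3/2)
<D> = -A^-12 - 2A^-4 + 1 - A^4 + A^8; writhe -2
components 2, writhe -2 (12 crossings)
linking number lk(C1,C2) = +1
3-colorings: 9 of 3^12, det 6 — tricolorable
note: span 5 respects span(V) <= c + mu - 1 = 13 for this 2-component diagram


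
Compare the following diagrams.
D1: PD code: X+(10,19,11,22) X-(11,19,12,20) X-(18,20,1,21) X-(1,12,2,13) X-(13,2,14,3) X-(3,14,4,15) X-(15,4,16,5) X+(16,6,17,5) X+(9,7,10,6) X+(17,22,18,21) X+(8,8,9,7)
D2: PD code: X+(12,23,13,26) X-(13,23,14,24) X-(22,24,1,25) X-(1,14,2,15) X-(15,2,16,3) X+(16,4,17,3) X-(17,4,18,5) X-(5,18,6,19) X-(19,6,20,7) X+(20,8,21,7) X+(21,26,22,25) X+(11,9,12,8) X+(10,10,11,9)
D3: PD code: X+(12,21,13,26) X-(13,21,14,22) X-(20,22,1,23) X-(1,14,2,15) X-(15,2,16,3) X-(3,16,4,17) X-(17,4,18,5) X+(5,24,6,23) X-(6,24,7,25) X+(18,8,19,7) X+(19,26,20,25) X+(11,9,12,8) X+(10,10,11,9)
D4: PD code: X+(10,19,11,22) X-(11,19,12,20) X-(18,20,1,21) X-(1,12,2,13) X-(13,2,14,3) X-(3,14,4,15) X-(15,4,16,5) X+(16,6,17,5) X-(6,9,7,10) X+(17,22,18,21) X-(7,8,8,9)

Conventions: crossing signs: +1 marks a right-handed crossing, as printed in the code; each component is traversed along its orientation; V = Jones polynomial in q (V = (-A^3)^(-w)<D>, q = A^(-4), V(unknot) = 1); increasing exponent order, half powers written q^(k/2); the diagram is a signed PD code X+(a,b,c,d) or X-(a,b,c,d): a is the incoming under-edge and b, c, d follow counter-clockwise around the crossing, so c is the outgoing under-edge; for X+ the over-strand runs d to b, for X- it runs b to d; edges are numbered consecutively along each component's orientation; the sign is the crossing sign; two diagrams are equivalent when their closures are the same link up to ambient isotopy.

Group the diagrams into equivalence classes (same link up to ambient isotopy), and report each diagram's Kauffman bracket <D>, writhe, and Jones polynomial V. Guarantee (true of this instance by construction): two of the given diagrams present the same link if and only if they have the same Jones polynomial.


equivalence classes: {D1, D2, D3, D4}
D1 (bracket A^-1 + A^3 + A^7 - A^15; 11 crossings at w = -1): V = q^(-9/2) - q^(-5/2) - q^(-3/2) - q^(-1/2)
V(D2) = q^(-9/2) - q^(-5/2) - q^(-3/2) - q^(-1/2)  [13 crossings, <D> = A^-1 + A^3 + A^7 - A^15, w = -1]
D3 (bracket A^-1 + A^3 + A^7 - A^15; 13 crossings at w = -1): V = q^(-9/2) - q^(-5/2) - q^(-3/2) - q^(-1/2)
V(D4) = q^(-9/2) - q^(-5/2) - q^(-3/2) - q^(-1/2)  (w -5, c 11, <D> = A^-13 + A^-9 + A^-5 - A^3)
key observation: one V(q) for all 4 diagrams — one class (guaranteed)


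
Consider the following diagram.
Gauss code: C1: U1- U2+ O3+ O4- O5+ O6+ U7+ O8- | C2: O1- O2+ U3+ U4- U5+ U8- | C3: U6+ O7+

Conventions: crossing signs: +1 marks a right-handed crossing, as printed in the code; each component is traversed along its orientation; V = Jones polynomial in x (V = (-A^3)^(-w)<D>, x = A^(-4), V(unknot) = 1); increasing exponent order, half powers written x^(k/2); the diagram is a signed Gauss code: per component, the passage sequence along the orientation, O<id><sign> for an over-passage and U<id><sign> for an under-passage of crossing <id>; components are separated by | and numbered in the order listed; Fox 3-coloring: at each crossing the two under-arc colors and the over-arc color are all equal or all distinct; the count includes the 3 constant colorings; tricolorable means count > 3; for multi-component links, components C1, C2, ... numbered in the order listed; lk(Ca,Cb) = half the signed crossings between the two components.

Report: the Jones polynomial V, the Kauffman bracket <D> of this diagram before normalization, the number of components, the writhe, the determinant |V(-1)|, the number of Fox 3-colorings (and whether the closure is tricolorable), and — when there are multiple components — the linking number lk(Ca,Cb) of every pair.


V(x) = 1 + x + x^2 + x^3
bracket: A^-6 + A^-2 + A^2 + A^6, w = +2
3 components, writhe +2, over 8 crossings
lk(C1,C2) = 0
linking number lk(C1,C3) = +1
lk(C2,C3): 0
det 0, colorings 9 of 3^8 — tricolorable
observation: w = +2 shifts under R1 moves; the (-A^3)^(-2) factor cancels that in V


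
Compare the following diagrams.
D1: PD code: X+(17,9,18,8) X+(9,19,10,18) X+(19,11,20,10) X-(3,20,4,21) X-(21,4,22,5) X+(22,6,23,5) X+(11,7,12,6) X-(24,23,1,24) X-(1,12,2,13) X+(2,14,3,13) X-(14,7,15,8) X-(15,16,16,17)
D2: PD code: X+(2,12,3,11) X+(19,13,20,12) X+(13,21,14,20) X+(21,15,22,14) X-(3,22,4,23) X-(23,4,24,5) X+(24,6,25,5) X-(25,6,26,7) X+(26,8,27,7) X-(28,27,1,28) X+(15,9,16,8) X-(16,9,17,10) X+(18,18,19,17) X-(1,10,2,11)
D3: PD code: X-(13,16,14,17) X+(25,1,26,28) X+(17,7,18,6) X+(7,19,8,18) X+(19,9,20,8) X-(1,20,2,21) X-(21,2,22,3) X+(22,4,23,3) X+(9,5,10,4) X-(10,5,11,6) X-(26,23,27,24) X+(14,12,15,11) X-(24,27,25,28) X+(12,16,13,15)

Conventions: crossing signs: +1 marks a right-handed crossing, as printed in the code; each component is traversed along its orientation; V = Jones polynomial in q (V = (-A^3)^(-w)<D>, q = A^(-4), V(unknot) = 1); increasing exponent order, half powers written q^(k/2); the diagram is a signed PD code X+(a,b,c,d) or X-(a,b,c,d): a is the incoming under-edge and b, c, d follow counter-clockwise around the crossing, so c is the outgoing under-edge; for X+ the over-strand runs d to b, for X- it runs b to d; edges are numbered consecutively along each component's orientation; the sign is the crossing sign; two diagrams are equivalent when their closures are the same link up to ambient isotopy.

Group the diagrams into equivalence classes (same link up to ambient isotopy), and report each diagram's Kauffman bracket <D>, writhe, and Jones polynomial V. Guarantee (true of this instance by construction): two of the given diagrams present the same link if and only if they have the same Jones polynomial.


grouping into links: {D1, D2, D3}
V(D1) = q + q^3 - q^4  (w 0, c 12, <D> = -A^-16 + A^-12 + A^-4)
V(D2) = q + q^3 - q^4  [14 crossings, <D> = -A^-10 + A^-6 + A^2, w = +2]
V(D3) = q + q^3 - q^4  [14 crossings, <D> = -A^-10 + A^-6 + A^2, w = +2]
why: all 3 diagrams share one V(q), hence one class


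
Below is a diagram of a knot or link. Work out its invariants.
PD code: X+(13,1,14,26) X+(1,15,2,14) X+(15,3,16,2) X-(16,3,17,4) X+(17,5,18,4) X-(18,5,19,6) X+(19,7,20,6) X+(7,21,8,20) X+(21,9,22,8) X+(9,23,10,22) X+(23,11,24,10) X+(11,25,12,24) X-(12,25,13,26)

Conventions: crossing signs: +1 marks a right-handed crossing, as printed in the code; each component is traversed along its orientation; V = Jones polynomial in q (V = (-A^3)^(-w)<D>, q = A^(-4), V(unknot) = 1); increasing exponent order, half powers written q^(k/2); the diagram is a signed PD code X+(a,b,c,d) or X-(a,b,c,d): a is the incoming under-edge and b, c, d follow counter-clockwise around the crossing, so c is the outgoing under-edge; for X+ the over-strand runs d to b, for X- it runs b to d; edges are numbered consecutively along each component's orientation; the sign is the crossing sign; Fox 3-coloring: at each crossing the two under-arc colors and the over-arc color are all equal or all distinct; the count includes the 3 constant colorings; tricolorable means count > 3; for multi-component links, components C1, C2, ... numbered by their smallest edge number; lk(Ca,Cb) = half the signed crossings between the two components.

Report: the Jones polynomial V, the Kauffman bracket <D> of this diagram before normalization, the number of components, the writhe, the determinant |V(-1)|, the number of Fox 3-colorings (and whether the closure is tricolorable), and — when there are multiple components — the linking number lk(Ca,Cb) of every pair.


V(q) = q^3 + q^5 - q^6 + q^7 - q^8 + q^9 - q^10
bracket: A^-19 - A^-15 + A^-11 - A^-7 + A^-3 - A - A^9, w = +7
1 component, writhe +7, over 13 crossings
det 7, colorings 3 of 3^13 — not tricolorable
observation: w = +7 (over 13 crossings) is diagram-only; (-A^3)^(-7) removes it from V


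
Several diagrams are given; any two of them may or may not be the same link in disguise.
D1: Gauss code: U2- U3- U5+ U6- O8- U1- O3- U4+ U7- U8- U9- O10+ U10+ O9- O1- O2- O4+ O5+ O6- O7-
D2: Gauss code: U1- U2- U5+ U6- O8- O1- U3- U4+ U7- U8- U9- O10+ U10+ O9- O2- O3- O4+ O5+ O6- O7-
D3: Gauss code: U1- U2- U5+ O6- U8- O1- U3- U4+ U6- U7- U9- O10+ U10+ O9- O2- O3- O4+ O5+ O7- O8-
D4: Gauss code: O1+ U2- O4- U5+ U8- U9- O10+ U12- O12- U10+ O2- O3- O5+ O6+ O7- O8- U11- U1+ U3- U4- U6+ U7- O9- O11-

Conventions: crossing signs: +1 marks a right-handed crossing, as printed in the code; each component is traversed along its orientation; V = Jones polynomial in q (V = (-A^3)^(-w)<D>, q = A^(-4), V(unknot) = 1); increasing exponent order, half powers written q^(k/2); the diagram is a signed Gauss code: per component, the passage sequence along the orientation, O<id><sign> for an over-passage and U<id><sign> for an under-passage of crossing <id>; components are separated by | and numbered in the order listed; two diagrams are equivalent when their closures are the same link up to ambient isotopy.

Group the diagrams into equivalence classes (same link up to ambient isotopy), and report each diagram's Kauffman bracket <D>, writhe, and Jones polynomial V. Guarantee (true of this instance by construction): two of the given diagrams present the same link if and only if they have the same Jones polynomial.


classes: {D1, D2, D3, D4}
V(D1) = -q^-4 + q^-3 + q^-1  [10 crossings, <D> = A^-8 + 1 - A^4, w = -4]
D2 (bracket A^-8 + 1 - A^4; 10 crossings at w = -4): V = -q^-4 + q^-3 + q^-1
V(D3) = -q^-4 + q^-3 + q^-1  (w -4, c 10, <D> = A^-8 + 1 - A^4)
V(D4) = -q^-4 + q^-3 + q^-1  (w -4, c 12, <D> = A^-8 + 1 - A^4)
note: one V(q) for all 4 diagrams — one class (guaranteed)
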